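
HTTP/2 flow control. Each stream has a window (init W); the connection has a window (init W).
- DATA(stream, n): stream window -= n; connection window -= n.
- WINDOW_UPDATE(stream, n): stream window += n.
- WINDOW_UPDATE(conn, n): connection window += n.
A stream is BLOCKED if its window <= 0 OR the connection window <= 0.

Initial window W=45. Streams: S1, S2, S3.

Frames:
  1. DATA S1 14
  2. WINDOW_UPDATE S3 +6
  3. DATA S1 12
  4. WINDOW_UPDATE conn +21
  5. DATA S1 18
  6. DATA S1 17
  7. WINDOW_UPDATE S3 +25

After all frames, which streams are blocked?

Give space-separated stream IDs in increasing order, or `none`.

Answer: S1

Derivation:
Op 1: conn=31 S1=31 S2=45 S3=45 blocked=[]
Op 2: conn=31 S1=31 S2=45 S3=51 blocked=[]
Op 3: conn=19 S1=19 S2=45 S3=51 blocked=[]
Op 4: conn=40 S1=19 S2=45 S3=51 blocked=[]
Op 5: conn=22 S1=1 S2=45 S3=51 blocked=[]
Op 6: conn=5 S1=-16 S2=45 S3=51 blocked=[1]
Op 7: conn=5 S1=-16 S2=45 S3=76 blocked=[1]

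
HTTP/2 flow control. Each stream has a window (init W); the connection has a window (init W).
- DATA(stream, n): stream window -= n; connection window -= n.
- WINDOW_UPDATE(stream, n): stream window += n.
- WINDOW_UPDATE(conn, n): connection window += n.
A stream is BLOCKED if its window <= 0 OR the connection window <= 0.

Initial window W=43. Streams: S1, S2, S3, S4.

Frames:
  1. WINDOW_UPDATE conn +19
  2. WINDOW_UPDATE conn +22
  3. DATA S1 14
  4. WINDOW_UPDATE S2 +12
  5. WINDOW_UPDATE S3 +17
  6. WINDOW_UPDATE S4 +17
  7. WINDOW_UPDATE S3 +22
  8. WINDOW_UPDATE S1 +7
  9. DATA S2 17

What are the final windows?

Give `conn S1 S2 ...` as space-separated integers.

Answer: 53 36 38 82 60

Derivation:
Op 1: conn=62 S1=43 S2=43 S3=43 S4=43 blocked=[]
Op 2: conn=84 S1=43 S2=43 S3=43 S4=43 blocked=[]
Op 3: conn=70 S1=29 S2=43 S3=43 S4=43 blocked=[]
Op 4: conn=70 S1=29 S2=55 S3=43 S4=43 blocked=[]
Op 5: conn=70 S1=29 S2=55 S3=60 S4=43 blocked=[]
Op 6: conn=70 S1=29 S2=55 S3=60 S4=60 blocked=[]
Op 7: conn=70 S1=29 S2=55 S3=82 S4=60 blocked=[]
Op 8: conn=70 S1=36 S2=55 S3=82 S4=60 blocked=[]
Op 9: conn=53 S1=36 S2=38 S3=82 S4=60 blocked=[]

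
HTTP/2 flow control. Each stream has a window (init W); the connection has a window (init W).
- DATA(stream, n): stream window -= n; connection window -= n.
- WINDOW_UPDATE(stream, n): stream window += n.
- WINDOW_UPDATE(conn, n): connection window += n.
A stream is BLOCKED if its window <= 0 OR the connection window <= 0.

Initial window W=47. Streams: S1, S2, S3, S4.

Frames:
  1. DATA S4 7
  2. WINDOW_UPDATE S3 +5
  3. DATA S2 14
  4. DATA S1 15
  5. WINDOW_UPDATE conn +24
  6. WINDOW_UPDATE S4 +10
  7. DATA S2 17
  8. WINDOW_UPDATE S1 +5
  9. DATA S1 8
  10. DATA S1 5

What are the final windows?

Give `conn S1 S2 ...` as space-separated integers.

Op 1: conn=40 S1=47 S2=47 S3=47 S4=40 blocked=[]
Op 2: conn=40 S1=47 S2=47 S3=52 S4=40 blocked=[]
Op 3: conn=26 S1=47 S2=33 S3=52 S4=40 blocked=[]
Op 4: conn=11 S1=32 S2=33 S3=52 S4=40 blocked=[]
Op 5: conn=35 S1=32 S2=33 S3=52 S4=40 blocked=[]
Op 6: conn=35 S1=32 S2=33 S3=52 S4=50 blocked=[]
Op 7: conn=18 S1=32 S2=16 S3=52 S4=50 blocked=[]
Op 8: conn=18 S1=37 S2=16 S3=52 S4=50 blocked=[]
Op 9: conn=10 S1=29 S2=16 S3=52 S4=50 blocked=[]
Op 10: conn=5 S1=24 S2=16 S3=52 S4=50 blocked=[]

Answer: 5 24 16 52 50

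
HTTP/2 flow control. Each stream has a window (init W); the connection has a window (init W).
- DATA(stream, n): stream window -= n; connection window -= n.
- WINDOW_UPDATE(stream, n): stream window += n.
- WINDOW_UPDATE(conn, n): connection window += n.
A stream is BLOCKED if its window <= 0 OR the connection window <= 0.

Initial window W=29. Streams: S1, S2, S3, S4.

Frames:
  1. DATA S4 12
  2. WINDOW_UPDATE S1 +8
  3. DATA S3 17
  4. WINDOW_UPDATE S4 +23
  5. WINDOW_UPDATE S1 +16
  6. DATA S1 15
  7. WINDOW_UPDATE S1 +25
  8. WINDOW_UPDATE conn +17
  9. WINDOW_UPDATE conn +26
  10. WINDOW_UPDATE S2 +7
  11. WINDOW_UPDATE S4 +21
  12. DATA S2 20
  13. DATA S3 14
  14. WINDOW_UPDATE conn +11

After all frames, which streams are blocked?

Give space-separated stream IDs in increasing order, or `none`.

Answer: S3

Derivation:
Op 1: conn=17 S1=29 S2=29 S3=29 S4=17 blocked=[]
Op 2: conn=17 S1=37 S2=29 S3=29 S4=17 blocked=[]
Op 3: conn=0 S1=37 S2=29 S3=12 S4=17 blocked=[1, 2, 3, 4]
Op 4: conn=0 S1=37 S2=29 S3=12 S4=40 blocked=[1, 2, 3, 4]
Op 5: conn=0 S1=53 S2=29 S3=12 S4=40 blocked=[1, 2, 3, 4]
Op 6: conn=-15 S1=38 S2=29 S3=12 S4=40 blocked=[1, 2, 3, 4]
Op 7: conn=-15 S1=63 S2=29 S3=12 S4=40 blocked=[1, 2, 3, 4]
Op 8: conn=2 S1=63 S2=29 S3=12 S4=40 blocked=[]
Op 9: conn=28 S1=63 S2=29 S3=12 S4=40 blocked=[]
Op 10: conn=28 S1=63 S2=36 S3=12 S4=40 blocked=[]
Op 11: conn=28 S1=63 S2=36 S3=12 S4=61 blocked=[]
Op 12: conn=8 S1=63 S2=16 S3=12 S4=61 blocked=[]
Op 13: conn=-6 S1=63 S2=16 S3=-2 S4=61 blocked=[1, 2, 3, 4]
Op 14: conn=5 S1=63 S2=16 S3=-2 S4=61 blocked=[3]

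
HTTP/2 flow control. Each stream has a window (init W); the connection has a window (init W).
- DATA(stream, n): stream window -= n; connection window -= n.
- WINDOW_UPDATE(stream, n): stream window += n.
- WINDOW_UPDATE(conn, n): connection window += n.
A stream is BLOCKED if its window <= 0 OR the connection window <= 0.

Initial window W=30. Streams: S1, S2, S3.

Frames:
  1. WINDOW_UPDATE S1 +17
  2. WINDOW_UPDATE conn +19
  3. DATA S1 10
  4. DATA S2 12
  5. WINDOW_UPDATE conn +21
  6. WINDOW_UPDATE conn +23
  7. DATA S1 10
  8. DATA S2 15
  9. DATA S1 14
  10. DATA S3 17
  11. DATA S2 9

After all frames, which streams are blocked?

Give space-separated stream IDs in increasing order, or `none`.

Answer: S2

Derivation:
Op 1: conn=30 S1=47 S2=30 S3=30 blocked=[]
Op 2: conn=49 S1=47 S2=30 S3=30 blocked=[]
Op 3: conn=39 S1=37 S2=30 S3=30 blocked=[]
Op 4: conn=27 S1=37 S2=18 S3=30 blocked=[]
Op 5: conn=48 S1=37 S2=18 S3=30 blocked=[]
Op 6: conn=71 S1=37 S2=18 S3=30 blocked=[]
Op 7: conn=61 S1=27 S2=18 S3=30 blocked=[]
Op 8: conn=46 S1=27 S2=3 S3=30 blocked=[]
Op 9: conn=32 S1=13 S2=3 S3=30 blocked=[]
Op 10: conn=15 S1=13 S2=3 S3=13 blocked=[]
Op 11: conn=6 S1=13 S2=-6 S3=13 blocked=[2]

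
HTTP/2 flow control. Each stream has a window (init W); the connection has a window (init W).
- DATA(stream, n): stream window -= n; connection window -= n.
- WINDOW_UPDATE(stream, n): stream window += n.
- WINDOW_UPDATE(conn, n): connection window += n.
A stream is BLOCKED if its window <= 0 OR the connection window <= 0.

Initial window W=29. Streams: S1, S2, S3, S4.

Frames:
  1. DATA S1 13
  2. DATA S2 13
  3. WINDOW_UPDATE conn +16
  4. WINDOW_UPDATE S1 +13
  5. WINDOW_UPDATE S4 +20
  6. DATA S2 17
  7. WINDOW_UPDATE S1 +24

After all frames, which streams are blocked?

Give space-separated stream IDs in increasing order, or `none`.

Answer: S2

Derivation:
Op 1: conn=16 S1=16 S2=29 S3=29 S4=29 blocked=[]
Op 2: conn=3 S1=16 S2=16 S3=29 S4=29 blocked=[]
Op 3: conn=19 S1=16 S2=16 S3=29 S4=29 blocked=[]
Op 4: conn=19 S1=29 S2=16 S3=29 S4=29 blocked=[]
Op 5: conn=19 S1=29 S2=16 S3=29 S4=49 blocked=[]
Op 6: conn=2 S1=29 S2=-1 S3=29 S4=49 blocked=[2]
Op 7: conn=2 S1=53 S2=-1 S3=29 S4=49 blocked=[2]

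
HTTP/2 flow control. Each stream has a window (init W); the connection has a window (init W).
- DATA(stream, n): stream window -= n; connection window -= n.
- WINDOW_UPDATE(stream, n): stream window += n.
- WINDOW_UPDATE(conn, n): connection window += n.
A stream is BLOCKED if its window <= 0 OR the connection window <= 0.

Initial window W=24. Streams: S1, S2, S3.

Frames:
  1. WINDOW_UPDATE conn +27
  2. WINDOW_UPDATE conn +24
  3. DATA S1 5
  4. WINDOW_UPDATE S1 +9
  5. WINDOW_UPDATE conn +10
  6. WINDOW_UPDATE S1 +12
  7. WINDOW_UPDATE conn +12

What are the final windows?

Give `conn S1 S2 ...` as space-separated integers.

Op 1: conn=51 S1=24 S2=24 S3=24 blocked=[]
Op 2: conn=75 S1=24 S2=24 S3=24 blocked=[]
Op 3: conn=70 S1=19 S2=24 S3=24 blocked=[]
Op 4: conn=70 S1=28 S2=24 S3=24 blocked=[]
Op 5: conn=80 S1=28 S2=24 S3=24 blocked=[]
Op 6: conn=80 S1=40 S2=24 S3=24 blocked=[]
Op 7: conn=92 S1=40 S2=24 S3=24 blocked=[]

Answer: 92 40 24 24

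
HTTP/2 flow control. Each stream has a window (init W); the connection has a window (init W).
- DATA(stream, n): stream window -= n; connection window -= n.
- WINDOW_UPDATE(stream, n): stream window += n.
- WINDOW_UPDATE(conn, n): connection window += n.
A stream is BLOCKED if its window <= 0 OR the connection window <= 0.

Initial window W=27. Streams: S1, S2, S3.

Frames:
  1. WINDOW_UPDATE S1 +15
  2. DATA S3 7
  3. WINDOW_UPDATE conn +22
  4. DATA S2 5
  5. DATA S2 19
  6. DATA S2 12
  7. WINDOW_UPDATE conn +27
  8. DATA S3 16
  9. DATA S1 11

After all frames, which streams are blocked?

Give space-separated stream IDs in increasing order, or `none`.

Answer: S2

Derivation:
Op 1: conn=27 S1=42 S2=27 S3=27 blocked=[]
Op 2: conn=20 S1=42 S2=27 S3=20 blocked=[]
Op 3: conn=42 S1=42 S2=27 S3=20 blocked=[]
Op 4: conn=37 S1=42 S2=22 S3=20 blocked=[]
Op 5: conn=18 S1=42 S2=3 S3=20 blocked=[]
Op 6: conn=6 S1=42 S2=-9 S3=20 blocked=[2]
Op 7: conn=33 S1=42 S2=-9 S3=20 blocked=[2]
Op 8: conn=17 S1=42 S2=-9 S3=4 blocked=[2]
Op 9: conn=6 S1=31 S2=-9 S3=4 blocked=[2]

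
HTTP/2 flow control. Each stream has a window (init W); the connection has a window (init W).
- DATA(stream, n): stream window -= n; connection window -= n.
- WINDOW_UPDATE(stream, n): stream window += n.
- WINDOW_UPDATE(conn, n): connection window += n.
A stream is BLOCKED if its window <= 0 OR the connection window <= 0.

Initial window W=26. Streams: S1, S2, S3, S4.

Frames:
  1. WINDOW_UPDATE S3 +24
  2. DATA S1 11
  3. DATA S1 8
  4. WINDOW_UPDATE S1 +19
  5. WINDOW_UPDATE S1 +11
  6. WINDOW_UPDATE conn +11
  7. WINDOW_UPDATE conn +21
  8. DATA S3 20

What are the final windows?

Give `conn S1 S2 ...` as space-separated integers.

Op 1: conn=26 S1=26 S2=26 S3=50 S4=26 blocked=[]
Op 2: conn=15 S1=15 S2=26 S3=50 S4=26 blocked=[]
Op 3: conn=7 S1=7 S2=26 S3=50 S4=26 blocked=[]
Op 4: conn=7 S1=26 S2=26 S3=50 S4=26 blocked=[]
Op 5: conn=7 S1=37 S2=26 S3=50 S4=26 blocked=[]
Op 6: conn=18 S1=37 S2=26 S3=50 S4=26 blocked=[]
Op 7: conn=39 S1=37 S2=26 S3=50 S4=26 blocked=[]
Op 8: conn=19 S1=37 S2=26 S3=30 S4=26 blocked=[]

Answer: 19 37 26 30 26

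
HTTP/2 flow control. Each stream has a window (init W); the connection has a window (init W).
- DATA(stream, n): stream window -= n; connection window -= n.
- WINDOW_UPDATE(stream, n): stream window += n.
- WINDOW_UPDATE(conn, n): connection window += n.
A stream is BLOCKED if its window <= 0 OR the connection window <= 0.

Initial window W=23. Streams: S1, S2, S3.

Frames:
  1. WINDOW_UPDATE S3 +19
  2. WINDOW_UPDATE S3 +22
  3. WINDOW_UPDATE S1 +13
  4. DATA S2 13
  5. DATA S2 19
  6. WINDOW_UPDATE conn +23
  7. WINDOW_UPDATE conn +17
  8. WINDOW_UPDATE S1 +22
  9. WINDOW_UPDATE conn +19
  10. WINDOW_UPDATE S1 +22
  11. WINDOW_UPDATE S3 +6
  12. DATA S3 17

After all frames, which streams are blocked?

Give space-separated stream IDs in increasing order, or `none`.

Op 1: conn=23 S1=23 S2=23 S3=42 blocked=[]
Op 2: conn=23 S1=23 S2=23 S3=64 blocked=[]
Op 3: conn=23 S1=36 S2=23 S3=64 blocked=[]
Op 4: conn=10 S1=36 S2=10 S3=64 blocked=[]
Op 5: conn=-9 S1=36 S2=-9 S3=64 blocked=[1, 2, 3]
Op 6: conn=14 S1=36 S2=-9 S3=64 blocked=[2]
Op 7: conn=31 S1=36 S2=-9 S3=64 blocked=[2]
Op 8: conn=31 S1=58 S2=-9 S3=64 blocked=[2]
Op 9: conn=50 S1=58 S2=-9 S3=64 blocked=[2]
Op 10: conn=50 S1=80 S2=-9 S3=64 blocked=[2]
Op 11: conn=50 S1=80 S2=-9 S3=70 blocked=[2]
Op 12: conn=33 S1=80 S2=-9 S3=53 blocked=[2]

Answer: S2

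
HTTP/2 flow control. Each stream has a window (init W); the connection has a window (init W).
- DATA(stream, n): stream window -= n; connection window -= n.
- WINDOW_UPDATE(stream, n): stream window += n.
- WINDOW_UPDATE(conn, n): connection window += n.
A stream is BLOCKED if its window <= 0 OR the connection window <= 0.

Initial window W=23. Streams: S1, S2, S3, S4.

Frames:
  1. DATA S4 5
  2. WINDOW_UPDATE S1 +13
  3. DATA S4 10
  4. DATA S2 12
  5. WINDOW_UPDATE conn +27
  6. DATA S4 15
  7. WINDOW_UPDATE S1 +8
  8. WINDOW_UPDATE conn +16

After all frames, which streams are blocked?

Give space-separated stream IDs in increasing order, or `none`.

Answer: S4

Derivation:
Op 1: conn=18 S1=23 S2=23 S3=23 S4=18 blocked=[]
Op 2: conn=18 S1=36 S2=23 S3=23 S4=18 blocked=[]
Op 3: conn=8 S1=36 S2=23 S3=23 S4=8 blocked=[]
Op 4: conn=-4 S1=36 S2=11 S3=23 S4=8 blocked=[1, 2, 3, 4]
Op 5: conn=23 S1=36 S2=11 S3=23 S4=8 blocked=[]
Op 6: conn=8 S1=36 S2=11 S3=23 S4=-7 blocked=[4]
Op 7: conn=8 S1=44 S2=11 S3=23 S4=-7 blocked=[4]
Op 8: conn=24 S1=44 S2=11 S3=23 S4=-7 blocked=[4]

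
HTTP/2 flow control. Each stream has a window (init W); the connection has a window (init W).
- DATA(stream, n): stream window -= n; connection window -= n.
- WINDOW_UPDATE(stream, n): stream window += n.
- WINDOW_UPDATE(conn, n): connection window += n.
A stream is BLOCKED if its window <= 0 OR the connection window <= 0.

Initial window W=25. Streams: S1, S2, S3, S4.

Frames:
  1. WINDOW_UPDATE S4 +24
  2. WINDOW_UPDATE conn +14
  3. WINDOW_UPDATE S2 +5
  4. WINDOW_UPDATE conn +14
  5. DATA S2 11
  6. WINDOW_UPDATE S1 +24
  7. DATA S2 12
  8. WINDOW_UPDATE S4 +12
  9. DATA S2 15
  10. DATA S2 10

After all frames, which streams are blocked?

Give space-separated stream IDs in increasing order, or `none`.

Op 1: conn=25 S1=25 S2=25 S3=25 S4=49 blocked=[]
Op 2: conn=39 S1=25 S2=25 S3=25 S4=49 blocked=[]
Op 3: conn=39 S1=25 S2=30 S3=25 S4=49 blocked=[]
Op 4: conn=53 S1=25 S2=30 S3=25 S4=49 blocked=[]
Op 5: conn=42 S1=25 S2=19 S3=25 S4=49 blocked=[]
Op 6: conn=42 S1=49 S2=19 S3=25 S4=49 blocked=[]
Op 7: conn=30 S1=49 S2=7 S3=25 S4=49 blocked=[]
Op 8: conn=30 S1=49 S2=7 S3=25 S4=61 blocked=[]
Op 9: conn=15 S1=49 S2=-8 S3=25 S4=61 blocked=[2]
Op 10: conn=5 S1=49 S2=-18 S3=25 S4=61 blocked=[2]

Answer: S2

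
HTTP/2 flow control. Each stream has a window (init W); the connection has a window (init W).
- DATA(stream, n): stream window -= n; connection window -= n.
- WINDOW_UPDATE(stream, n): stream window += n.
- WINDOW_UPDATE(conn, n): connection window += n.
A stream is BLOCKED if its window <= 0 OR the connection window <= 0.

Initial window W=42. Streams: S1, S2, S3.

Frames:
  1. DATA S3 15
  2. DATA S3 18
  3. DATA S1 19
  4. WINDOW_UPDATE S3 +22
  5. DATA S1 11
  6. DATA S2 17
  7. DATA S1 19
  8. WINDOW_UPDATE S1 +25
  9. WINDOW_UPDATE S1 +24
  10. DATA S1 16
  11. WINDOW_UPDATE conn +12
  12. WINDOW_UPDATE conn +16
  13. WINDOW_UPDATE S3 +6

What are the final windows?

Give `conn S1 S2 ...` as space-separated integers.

Op 1: conn=27 S1=42 S2=42 S3=27 blocked=[]
Op 2: conn=9 S1=42 S2=42 S3=9 blocked=[]
Op 3: conn=-10 S1=23 S2=42 S3=9 blocked=[1, 2, 3]
Op 4: conn=-10 S1=23 S2=42 S3=31 blocked=[1, 2, 3]
Op 5: conn=-21 S1=12 S2=42 S3=31 blocked=[1, 2, 3]
Op 6: conn=-38 S1=12 S2=25 S3=31 blocked=[1, 2, 3]
Op 7: conn=-57 S1=-7 S2=25 S3=31 blocked=[1, 2, 3]
Op 8: conn=-57 S1=18 S2=25 S3=31 blocked=[1, 2, 3]
Op 9: conn=-57 S1=42 S2=25 S3=31 blocked=[1, 2, 3]
Op 10: conn=-73 S1=26 S2=25 S3=31 blocked=[1, 2, 3]
Op 11: conn=-61 S1=26 S2=25 S3=31 blocked=[1, 2, 3]
Op 12: conn=-45 S1=26 S2=25 S3=31 blocked=[1, 2, 3]
Op 13: conn=-45 S1=26 S2=25 S3=37 blocked=[1, 2, 3]

Answer: -45 26 25 37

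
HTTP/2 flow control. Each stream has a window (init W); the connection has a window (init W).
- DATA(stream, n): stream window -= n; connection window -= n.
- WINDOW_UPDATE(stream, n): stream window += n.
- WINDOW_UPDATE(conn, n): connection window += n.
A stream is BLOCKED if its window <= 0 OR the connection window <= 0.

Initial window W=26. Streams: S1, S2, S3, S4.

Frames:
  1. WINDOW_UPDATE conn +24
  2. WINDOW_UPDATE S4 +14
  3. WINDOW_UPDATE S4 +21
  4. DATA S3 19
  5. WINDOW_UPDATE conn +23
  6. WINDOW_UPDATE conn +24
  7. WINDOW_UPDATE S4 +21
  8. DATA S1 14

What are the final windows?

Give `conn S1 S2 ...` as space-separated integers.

Answer: 64 12 26 7 82

Derivation:
Op 1: conn=50 S1=26 S2=26 S3=26 S4=26 blocked=[]
Op 2: conn=50 S1=26 S2=26 S3=26 S4=40 blocked=[]
Op 3: conn=50 S1=26 S2=26 S3=26 S4=61 blocked=[]
Op 4: conn=31 S1=26 S2=26 S3=7 S4=61 blocked=[]
Op 5: conn=54 S1=26 S2=26 S3=7 S4=61 blocked=[]
Op 6: conn=78 S1=26 S2=26 S3=7 S4=61 blocked=[]
Op 7: conn=78 S1=26 S2=26 S3=7 S4=82 blocked=[]
Op 8: conn=64 S1=12 S2=26 S3=7 S4=82 blocked=[]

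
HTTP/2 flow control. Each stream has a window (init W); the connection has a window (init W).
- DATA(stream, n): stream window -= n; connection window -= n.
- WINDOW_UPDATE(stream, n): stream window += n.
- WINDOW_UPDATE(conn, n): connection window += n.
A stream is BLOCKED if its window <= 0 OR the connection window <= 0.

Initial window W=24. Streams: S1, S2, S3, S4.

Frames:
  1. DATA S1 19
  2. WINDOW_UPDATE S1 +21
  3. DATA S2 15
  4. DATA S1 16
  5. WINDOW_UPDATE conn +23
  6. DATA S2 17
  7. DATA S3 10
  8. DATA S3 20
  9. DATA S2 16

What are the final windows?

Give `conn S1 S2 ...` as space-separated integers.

Op 1: conn=5 S1=5 S2=24 S3=24 S4=24 blocked=[]
Op 2: conn=5 S1=26 S2=24 S3=24 S4=24 blocked=[]
Op 3: conn=-10 S1=26 S2=9 S3=24 S4=24 blocked=[1, 2, 3, 4]
Op 4: conn=-26 S1=10 S2=9 S3=24 S4=24 blocked=[1, 2, 3, 4]
Op 5: conn=-3 S1=10 S2=9 S3=24 S4=24 blocked=[1, 2, 3, 4]
Op 6: conn=-20 S1=10 S2=-8 S3=24 S4=24 blocked=[1, 2, 3, 4]
Op 7: conn=-30 S1=10 S2=-8 S3=14 S4=24 blocked=[1, 2, 3, 4]
Op 8: conn=-50 S1=10 S2=-8 S3=-6 S4=24 blocked=[1, 2, 3, 4]
Op 9: conn=-66 S1=10 S2=-24 S3=-6 S4=24 blocked=[1, 2, 3, 4]

Answer: -66 10 -24 -6 24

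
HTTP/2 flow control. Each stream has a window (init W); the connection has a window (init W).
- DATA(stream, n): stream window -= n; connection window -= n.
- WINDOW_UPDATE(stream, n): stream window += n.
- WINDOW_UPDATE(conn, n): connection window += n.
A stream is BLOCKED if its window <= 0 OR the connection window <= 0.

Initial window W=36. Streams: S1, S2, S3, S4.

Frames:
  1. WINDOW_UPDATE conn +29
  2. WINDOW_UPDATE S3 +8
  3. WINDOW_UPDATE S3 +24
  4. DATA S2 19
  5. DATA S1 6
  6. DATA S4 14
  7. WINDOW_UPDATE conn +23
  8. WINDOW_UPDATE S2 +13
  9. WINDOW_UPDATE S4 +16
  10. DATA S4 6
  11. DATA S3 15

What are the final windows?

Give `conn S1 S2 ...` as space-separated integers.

Answer: 28 30 30 53 32

Derivation:
Op 1: conn=65 S1=36 S2=36 S3=36 S4=36 blocked=[]
Op 2: conn=65 S1=36 S2=36 S3=44 S4=36 blocked=[]
Op 3: conn=65 S1=36 S2=36 S3=68 S4=36 blocked=[]
Op 4: conn=46 S1=36 S2=17 S3=68 S4=36 blocked=[]
Op 5: conn=40 S1=30 S2=17 S3=68 S4=36 blocked=[]
Op 6: conn=26 S1=30 S2=17 S3=68 S4=22 blocked=[]
Op 7: conn=49 S1=30 S2=17 S3=68 S4=22 blocked=[]
Op 8: conn=49 S1=30 S2=30 S3=68 S4=22 blocked=[]
Op 9: conn=49 S1=30 S2=30 S3=68 S4=38 blocked=[]
Op 10: conn=43 S1=30 S2=30 S3=68 S4=32 blocked=[]
Op 11: conn=28 S1=30 S2=30 S3=53 S4=32 blocked=[]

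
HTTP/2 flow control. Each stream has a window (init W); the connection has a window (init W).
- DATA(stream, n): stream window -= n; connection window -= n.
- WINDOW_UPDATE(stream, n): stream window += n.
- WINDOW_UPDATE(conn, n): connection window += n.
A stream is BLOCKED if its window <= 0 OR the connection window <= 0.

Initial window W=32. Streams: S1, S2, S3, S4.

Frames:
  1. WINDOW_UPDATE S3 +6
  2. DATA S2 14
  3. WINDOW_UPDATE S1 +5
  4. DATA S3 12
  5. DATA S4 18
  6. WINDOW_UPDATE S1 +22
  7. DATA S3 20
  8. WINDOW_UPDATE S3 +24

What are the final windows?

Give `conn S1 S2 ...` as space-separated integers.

Op 1: conn=32 S1=32 S2=32 S3=38 S4=32 blocked=[]
Op 2: conn=18 S1=32 S2=18 S3=38 S4=32 blocked=[]
Op 3: conn=18 S1=37 S2=18 S3=38 S4=32 blocked=[]
Op 4: conn=6 S1=37 S2=18 S3=26 S4=32 blocked=[]
Op 5: conn=-12 S1=37 S2=18 S3=26 S4=14 blocked=[1, 2, 3, 4]
Op 6: conn=-12 S1=59 S2=18 S3=26 S4=14 blocked=[1, 2, 3, 4]
Op 7: conn=-32 S1=59 S2=18 S3=6 S4=14 blocked=[1, 2, 3, 4]
Op 8: conn=-32 S1=59 S2=18 S3=30 S4=14 blocked=[1, 2, 3, 4]

Answer: -32 59 18 30 14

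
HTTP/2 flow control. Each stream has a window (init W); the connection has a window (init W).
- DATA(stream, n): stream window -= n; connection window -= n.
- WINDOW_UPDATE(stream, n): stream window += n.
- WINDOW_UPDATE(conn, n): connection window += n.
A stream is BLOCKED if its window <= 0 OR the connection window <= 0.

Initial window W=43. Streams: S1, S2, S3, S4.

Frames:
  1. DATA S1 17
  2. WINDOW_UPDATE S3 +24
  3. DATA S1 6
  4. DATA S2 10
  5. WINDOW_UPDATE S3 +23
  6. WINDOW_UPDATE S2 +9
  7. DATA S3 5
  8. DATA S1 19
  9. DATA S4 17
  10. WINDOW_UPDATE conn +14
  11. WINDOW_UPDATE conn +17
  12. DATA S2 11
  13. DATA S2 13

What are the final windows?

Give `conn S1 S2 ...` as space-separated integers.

Op 1: conn=26 S1=26 S2=43 S3=43 S4=43 blocked=[]
Op 2: conn=26 S1=26 S2=43 S3=67 S4=43 blocked=[]
Op 3: conn=20 S1=20 S2=43 S3=67 S4=43 blocked=[]
Op 4: conn=10 S1=20 S2=33 S3=67 S4=43 blocked=[]
Op 5: conn=10 S1=20 S2=33 S3=90 S4=43 blocked=[]
Op 6: conn=10 S1=20 S2=42 S3=90 S4=43 blocked=[]
Op 7: conn=5 S1=20 S2=42 S3=85 S4=43 blocked=[]
Op 8: conn=-14 S1=1 S2=42 S3=85 S4=43 blocked=[1, 2, 3, 4]
Op 9: conn=-31 S1=1 S2=42 S3=85 S4=26 blocked=[1, 2, 3, 4]
Op 10: conn=-17 S1=1 S2=42 S3=85 S4=26 blocked=[1, 2, 3, 4]
Op 11: conn=0 S1=1 S2=42 S3=85 S4=26 blocked=[1, 2, 3, 4]
Op 12: conn=-11 S1=1 S2=31 S3=85 S4=26 blocked=[1, 2, 3, 4]
Op 13: conn=-24 S1=1 S2=18 S3=85 S4=26 blocked=[1, 2, 3, 4]

Answer: -24 1 18 85 26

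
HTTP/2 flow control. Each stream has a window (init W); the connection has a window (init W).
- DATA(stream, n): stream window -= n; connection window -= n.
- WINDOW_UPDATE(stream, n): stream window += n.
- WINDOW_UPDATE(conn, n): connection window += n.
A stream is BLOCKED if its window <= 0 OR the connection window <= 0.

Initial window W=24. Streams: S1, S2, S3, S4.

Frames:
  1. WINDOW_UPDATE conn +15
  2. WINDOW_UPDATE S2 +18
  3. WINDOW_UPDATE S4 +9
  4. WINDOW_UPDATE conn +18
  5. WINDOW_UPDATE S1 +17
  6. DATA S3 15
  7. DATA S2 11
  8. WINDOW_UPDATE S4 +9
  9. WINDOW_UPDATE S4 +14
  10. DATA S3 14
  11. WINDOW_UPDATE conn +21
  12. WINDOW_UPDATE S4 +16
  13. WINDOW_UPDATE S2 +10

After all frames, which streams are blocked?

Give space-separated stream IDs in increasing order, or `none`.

Answer: S3

Derivation:
Op 1: conn=39 S1=24 S2=24 S3=24 S4=24 blocked=[]
Op 2: conn=39 S1=24 S2=42 S3=24 S4=24 blocked=[]
Op 3: conn=39 S1=24 S2=42 S3=24 S4=33 blocked=[]
Op 4: conn=57 S1=24 S2=42 S3=24 S4=33 blocked=[]
Op 5: conn=57 S1=41 S2=42 S3=24 S4=33 blocked=[]
Op 6: conn=42 S1=41 S2=42 S3=9 S4=33 blocked=[]
Op 7: conn=31 S1=41 S2=31 S3=9 S4=33 blocked=[]
Op 8: conn=31 S1=41 S2=31 S3=9 S4=42 blocked=[]
Op 9: conn=31 S1=41 S2=31 S3=9 S4=56 blocked=[]
Op 10: conn=17 S1=41 S2=31 S3=-5 S4=56 blocked=[3]
Op 11: conn=38 S1=41 S2=31 S3=-5 S4=56 blocked=[3]
Op 12: conn=38 S1=41 S2=31 S3=-5 S4=72 blocked=[3]
Op 13: conn=38 S1=41 S2=41 S3=-5 S4=72 blocked=[3]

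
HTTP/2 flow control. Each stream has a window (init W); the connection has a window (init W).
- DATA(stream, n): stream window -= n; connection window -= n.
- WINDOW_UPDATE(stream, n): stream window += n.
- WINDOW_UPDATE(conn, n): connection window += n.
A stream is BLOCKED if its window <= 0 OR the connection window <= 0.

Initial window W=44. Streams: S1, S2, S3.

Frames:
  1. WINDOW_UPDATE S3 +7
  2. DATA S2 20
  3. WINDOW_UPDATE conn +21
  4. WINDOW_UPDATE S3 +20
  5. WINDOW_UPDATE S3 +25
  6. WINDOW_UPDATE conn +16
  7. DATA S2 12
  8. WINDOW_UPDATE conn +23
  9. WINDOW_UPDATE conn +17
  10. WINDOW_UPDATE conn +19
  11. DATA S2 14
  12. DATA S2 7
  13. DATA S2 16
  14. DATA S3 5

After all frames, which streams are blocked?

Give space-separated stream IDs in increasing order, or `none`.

Op 1: conn=44 S1=44 S2=44 S3=51 blocked=[]
Op 2: conn=24 S1=44 S2=24 S3=51 blocked=[]
Op 3: conn=45 S1=44 S2=24 S3=51 blocked=[]
Op 4: conn=45 S1=44 S2=24 S3=71 blocked=[]
Op 5: conn=45 S1=44 S2=24 S3=96 blocked=[]
Op 6: conn=61 S1=44 S2=24 S3=96 blocked=[]
Op 7: conn=49 S1=44 S2=12 S3=96 blocked=[]
Op 8: conn=72 S1=44 S2=12 S3=96 blocked=[]
Op 9: conn=89 S1=44 S2=12 S3=96 blocked=[]
Op 10: conn=108 S1=44 S2=12 S3=96 blocked=[]
Op 11: conn=94 S1=44 S2=-2 S3=96 blocked=[2]
Op 12: conn=87 S1=44 S2=-9 S3=96 blocked=[2]
Op 13: conn=71 S1=44 S2=-25 S3=96 blocked=[2]
Op 14: conn=66 S1=44 S2=-25 S3=91 blocked=[2]

Answer: S2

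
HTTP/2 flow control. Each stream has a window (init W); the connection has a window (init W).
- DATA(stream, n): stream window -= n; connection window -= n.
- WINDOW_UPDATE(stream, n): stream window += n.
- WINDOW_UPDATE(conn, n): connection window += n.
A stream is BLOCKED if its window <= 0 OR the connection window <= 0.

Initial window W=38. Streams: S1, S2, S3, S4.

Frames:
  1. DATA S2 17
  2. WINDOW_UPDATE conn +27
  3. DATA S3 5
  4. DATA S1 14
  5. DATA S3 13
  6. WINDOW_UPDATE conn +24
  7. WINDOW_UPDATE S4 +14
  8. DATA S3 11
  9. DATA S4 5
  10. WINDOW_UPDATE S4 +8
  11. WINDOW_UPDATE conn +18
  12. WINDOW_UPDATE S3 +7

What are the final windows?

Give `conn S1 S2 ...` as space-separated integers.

Answer: 42 24 21 16 55

Derivation:
Op 1: conn=21 S1=38 S2=21 S3=38 S4=38 blocked=[]
Op 2: conn=48 S1=38 S2=21 S3=38 S4=38 blocked=[]
Op 3: conn=43 S1=38 S2=21 S3=33 S4=38 blocked=[]
Op 4: conn=29 S1=24 S2=21 S3=33 S4=38 blocked=[]
Op 5: conn=16 S1=24 S2=21 S3=20 S4=38 blocked=[]
Op 6: conn=40 S1=24 S2=21 S3=20 S4=38 blocked=[]
Op 7: conn=40 S1=24 S2=21 S3=20 S4=52 blocked=[]
Op 8: conn=29 S1=24 S2=21 S3=9 S4=52 blocked=[]
Op 9: conn=24 S1=24 S2=21 S3=9 S4=47 blocked=[]
Op 10: conn=24 S1=24 S2=21 S3=9 S4=55 blocked=[]
Op 11: conn=42 S1=24 S2=21 S3=9 S4=55 blocked=[]
Op 12: conn=42 S1=24 S2=21 S3=16 S4=55 blocked=[]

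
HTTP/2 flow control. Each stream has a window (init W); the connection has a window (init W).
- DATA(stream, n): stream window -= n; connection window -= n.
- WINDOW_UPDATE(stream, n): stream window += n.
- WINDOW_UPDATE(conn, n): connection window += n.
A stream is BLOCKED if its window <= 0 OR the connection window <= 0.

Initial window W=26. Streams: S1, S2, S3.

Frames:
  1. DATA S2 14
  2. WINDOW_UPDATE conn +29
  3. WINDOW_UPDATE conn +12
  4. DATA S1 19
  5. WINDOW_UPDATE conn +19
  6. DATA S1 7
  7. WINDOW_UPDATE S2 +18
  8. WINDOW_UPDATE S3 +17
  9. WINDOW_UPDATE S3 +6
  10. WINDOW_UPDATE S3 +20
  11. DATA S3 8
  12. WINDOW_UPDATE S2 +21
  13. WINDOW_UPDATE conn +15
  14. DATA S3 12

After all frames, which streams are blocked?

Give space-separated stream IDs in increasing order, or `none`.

Answer: S1

Derivation:
Op 1: conn=12 S1=26 S2=12 S3=26 blocked=[]
Op 2: conn=41 S1=26 S2=12 S3=26 blocked=[]
Op 3: conn=53 S1=26 S2=12 S3=26 blocked=[]
Op 4: conn=34 S1=7 S2=12 S3=26 blocked=[]
Op 5: conn=53 S1=7 S2=12 S3=26 blocked=[]
Op 6: conn=46 S1=0 S2=12 S3=26 blocked=[1]
Op 7: conn=46 S1=0 S2=30 S3=26 blocked=[1]
Op 8: conn=46 S1=0 S2=30 S3=43 blocked=[1]
Op 9: conn=46 S1=0 S2=30 S3=49 blocked=[1]
Op 10: conn=46 S1=0 S2=30 S3=69 blocked=[1]
Op 11: conn=38 S1=0 S2=30 S3=61 blocked=[1]
Op 12: conn=38 S1=0 S2=51 S3=61 blocked=[1]
Op 13: conn=53 S1=0 S2=51 S3=61 blocked=[1]
Op 14: conn=41 S1=0 S2=51 S3=49 blocked=[1]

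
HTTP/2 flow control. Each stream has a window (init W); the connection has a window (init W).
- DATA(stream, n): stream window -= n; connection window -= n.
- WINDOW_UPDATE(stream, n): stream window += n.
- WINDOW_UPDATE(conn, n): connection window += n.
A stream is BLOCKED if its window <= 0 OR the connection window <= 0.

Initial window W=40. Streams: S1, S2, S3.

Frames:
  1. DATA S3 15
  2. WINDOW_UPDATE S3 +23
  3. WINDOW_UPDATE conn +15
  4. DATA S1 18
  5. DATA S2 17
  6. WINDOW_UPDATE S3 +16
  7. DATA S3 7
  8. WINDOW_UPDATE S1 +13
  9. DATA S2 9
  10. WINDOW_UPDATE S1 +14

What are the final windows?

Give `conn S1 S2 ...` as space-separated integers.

Answer: -11 49 14 57

Derivation:
Op 1: conn=25 S1=40 S2=40 S3=25 blocked=[]
Op 2: conn=25 S1=40 S2=40 S3=48 blocked=[]
Op 3: conn=40 S1=40 S2=40 S3=48 blocked=[]
Op 4: conn=22 S1=22 S2=40 S3=48 blocked=[]
Op 5: conn=5 S1=22 S2=23 S3=48 blocked=[]
Op 6: conn=5 S1=22 S2=23 S3=64 blocked=[]
Op 7: conn=-2 S1=22 S2=23 S3=57 blocked=[1, 2, 3]
Op 8: conn=-2 S1=35 S2=23 S3=57 blocked=[1, 2, 3]
Op 9: conn=-11 S1=35 S2=14 S3=57 blocked=[1, 2, 3]
Op 10: conn=-11 S1=49 S2=14 S3=57 blocked=[1, 2, 3]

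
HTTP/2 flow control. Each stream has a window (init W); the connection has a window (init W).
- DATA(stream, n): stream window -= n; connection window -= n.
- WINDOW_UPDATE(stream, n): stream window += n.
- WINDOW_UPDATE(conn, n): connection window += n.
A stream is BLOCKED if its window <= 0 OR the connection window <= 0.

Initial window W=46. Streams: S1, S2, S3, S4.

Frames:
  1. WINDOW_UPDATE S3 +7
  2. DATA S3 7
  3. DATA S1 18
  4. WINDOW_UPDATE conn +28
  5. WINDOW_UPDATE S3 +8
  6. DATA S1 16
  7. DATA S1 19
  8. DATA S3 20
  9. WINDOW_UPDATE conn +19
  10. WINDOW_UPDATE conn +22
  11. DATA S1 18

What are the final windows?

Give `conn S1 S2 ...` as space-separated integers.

Op 1: conn=46 S1=46 S2=46 S3=53 S4=46 blocked=[]
Op 2: conn=39 S1=46 S2=46 S3=46 S4=46 blocked=[]
Op 3: conn=21 S1=28 S2=46 S3=46 S4=46 blocked=[]
Op 4: conn=49 S1=28 S2=46 S3=46 S4=46 blocked=[]
Op 5: conn=49 S1=28 S2=46 S3=54 S4=46 blocked=[]
Op 6: conn=33 S1=12 S2=46 S3=54 S4=46 blocked=[]
Op 7: conn=14 S1=-7 S2=46 S3=54 S4=46 blocked=[1]
Op 8: conn=-6 S1=-7 S2=46 S3=34 S4=46 blocked=[1, 2, 3, 4]
Op 9: conn=13 S1=-7 S2=46 S3=34 S4=46 blocked=[1]
Op 10: conn=35 S1=-7 S2=46 S3=34 S4=46 blocked=[1]
Op 11: conn=17 S1=-25 S2=46 S3=34 S4=46 blocked=[1]

Answer: 17 -25 46 34 46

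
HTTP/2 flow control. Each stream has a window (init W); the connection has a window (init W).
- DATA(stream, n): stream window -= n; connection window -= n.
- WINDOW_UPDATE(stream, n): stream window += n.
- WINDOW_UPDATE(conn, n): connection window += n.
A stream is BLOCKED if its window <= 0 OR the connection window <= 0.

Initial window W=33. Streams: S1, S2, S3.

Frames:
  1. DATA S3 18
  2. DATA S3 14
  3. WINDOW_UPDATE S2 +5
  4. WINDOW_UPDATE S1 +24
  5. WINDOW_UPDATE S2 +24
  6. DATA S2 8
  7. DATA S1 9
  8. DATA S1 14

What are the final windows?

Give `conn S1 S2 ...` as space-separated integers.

Answer: -30 34 54 1

Derivation:
Op 1: conn=15 S1=33 S2=33 S3=15 blocked=[]
Op 2: conn=1 S1=33 S2=33 S3=1 blocked=[]
Op 3: conn=1 S1=33 S2=38 S3=1 blocked=[]
Op 4: conn=1 S1=57 S2=38 S3=1 blocked=[]
Op 5: conn=1 S1=57 S2=62 S3=1 blocked=[]
Op 6: conn=-7 S1=57 S2=54 S3=1 blocked=[1, 2, 3]
Op 7: conn=-16 S1=48 S2=54 S3=1 blocked=[1, 2, 3]
Op 8: conn=-30 S1=34 S2=54 S3=1 blocked=[1, 2, 3]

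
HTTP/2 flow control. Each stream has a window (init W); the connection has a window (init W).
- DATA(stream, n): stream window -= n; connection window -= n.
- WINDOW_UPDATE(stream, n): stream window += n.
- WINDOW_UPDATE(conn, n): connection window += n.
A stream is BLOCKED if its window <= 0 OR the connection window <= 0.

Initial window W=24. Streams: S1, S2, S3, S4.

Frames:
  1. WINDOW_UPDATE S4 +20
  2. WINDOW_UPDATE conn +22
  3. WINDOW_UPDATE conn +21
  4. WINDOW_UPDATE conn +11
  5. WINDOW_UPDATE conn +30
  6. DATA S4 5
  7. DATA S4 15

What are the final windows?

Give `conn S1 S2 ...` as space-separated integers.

Answer: 88 24 24 24 24

Derivation:
Op 1: conn=24 S1=24 S2=24 S3=24 S4=44 blocked=[]
Op 2: conn=46 S1=24 S2=24 S3=24 S4=44 blocked=[]
Op 3: conn=67 S1=24 S2=24 S3=24 S4=44 blocked=[]
Op 4: conn=78 S1=24 S2=24 S3=24 S4=44 blocked=[]
Op 5: conn=108 S1=24 S2=24 S3=24 S4=44 blocked=[]
Op 6: conn=103 S1=24 S2=24 S3=24 S4=39 blocked=[]
Op 7: conn=88 S1=24 S2=24 S3=24 S4=24 blocked=[]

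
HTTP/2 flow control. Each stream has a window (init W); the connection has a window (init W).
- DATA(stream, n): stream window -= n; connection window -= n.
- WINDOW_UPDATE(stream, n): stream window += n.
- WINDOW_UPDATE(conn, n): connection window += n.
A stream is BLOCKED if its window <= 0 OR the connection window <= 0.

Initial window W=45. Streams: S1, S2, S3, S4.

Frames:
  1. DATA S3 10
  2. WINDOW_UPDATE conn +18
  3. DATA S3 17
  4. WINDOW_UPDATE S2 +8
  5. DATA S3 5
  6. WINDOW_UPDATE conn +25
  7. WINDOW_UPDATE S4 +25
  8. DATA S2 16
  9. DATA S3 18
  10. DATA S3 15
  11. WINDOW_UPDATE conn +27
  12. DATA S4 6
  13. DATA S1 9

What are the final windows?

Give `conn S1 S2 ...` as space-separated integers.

Op 1: conn=35 S1=45 S2=45 S3=35 S4=45 blocked=[]
Op 2: conn=53 S1=45 S2=45 S3=35 S4=45 blocked=[]
Op 3: conn=36 S1=45 S2=45 S3=18 S4=45 blocked=[]
Op 4: conn=36 S1=45 S2=53 S3=18 S4=45 blocked=[]
Op 5: conn=31 S1=45 S2=53 S3=13 S4=45 blocked=[]
Op 6: conn=56 S1=45 S2=53 S3=13 S4=45 blocked=[]
Op 7: conn=56 S1=45 S2=53 S3=13 S4=70 blocked=[]
Op 8: conn=40 S1=45 S2=37 S3=13 S4=70 blocked=[]
Op 9: conn=22 S1=45 S2=37 S3=-5 S4=70 blocked=[3]
Op 10: conn=7 S1=45 S2=37 S3=-20 S4=70 blocked=[3]
Op 11: conn=34 S1=45 S2=37 S3=-20 S4=70 blocked=[3]
Op 12: conn=28 S1=45 S2=37 S3=-20 S4=64 blocked=[3]
Op 13: conn=19 S1=36 S2=37 S3=-20 S4=64 blocked=[3]

Answer: 19 36 37 -20 64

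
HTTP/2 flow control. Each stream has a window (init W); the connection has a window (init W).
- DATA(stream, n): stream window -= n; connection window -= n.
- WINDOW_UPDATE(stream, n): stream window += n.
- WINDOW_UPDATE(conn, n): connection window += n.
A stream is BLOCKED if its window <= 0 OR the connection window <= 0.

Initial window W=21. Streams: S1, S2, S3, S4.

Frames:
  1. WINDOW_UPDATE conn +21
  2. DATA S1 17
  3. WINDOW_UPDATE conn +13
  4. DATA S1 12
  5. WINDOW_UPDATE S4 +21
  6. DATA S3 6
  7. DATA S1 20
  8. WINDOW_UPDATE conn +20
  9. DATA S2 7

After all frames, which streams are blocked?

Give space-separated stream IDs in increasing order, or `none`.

Answer: S1

Derivation:
Op 1: conn=42 S1=21 S2=21 S3=21 S4=21 blocked=[]
Op 2: conn=25 S1=4 S2=21 S3=21 S4=21 blocked=[]
Op 3: conn=38 S1=4 S2=21 S3=21 S4=21 blocked=[]
Op 4: conn=26 S1=-8 S2=21 S3=21 S4=21 blocked=[1]
Op 5: conn=26 S1=-8 S2=21 S3=21 S4=42 blocked=[1]
Op 6: conn=20 S1=-8 S2=21 S3=15 S4=42 blocked=[1]
Op 7: conn=0 S1=-28 S2=21 S3=15 S4=42 blocked=[1, 2, 3, 4]
Op 8: conn=20 S1=-28 S2=21 S3=15 S4=42 blocked=[1]
Op 9: conn=13 S1=-28 S2=14 S3=15 S4=42 blocked=[1]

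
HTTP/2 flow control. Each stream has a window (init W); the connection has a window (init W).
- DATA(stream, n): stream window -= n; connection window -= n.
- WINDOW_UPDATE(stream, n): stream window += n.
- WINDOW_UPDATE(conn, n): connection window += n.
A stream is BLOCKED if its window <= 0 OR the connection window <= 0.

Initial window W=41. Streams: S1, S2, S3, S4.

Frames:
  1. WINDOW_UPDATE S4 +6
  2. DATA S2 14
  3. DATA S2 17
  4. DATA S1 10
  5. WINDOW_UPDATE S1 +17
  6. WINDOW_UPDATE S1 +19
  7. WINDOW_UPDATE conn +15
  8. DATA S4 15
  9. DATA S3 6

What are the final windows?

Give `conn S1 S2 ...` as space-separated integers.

Answer: -6 67 10 35 32

Derivation:
Op 1: conn=41 S1=41 S2=41 S3=41 S4=47 blocked=[]
Op 2: conn=27 S1=41 S2=27 S3=41 S4=47 blocked=[]
Op 3: conn=10 S1=41 S2=10 S3=41 S4=47 blocked=[]
Op 4: conn=0 S1=31 S2=10 S3=41 S4=47 blocked=[1, 2, 3, 4]
Op 5: conn=0 S1=48 S2=10 S3=41 S4=47 blocked=[1, 2, 3, 4]
Op 6: conn=0 S1=67 S2=10 S3=41 S4=47 blocked=[1, 2, 3, 4]
Op 7: conn=15 S1=67 S2=10 S3=41 S4=47 blocked=[]
Op 8: conn=0 S1=67 S2=10 S3=41 S4=32 blocked=[1, 2, 3, 4]
Op 9: conn=-6 S1=67 S2=10 S3=35 S4=32 blocked=[1, 2, 3, 4]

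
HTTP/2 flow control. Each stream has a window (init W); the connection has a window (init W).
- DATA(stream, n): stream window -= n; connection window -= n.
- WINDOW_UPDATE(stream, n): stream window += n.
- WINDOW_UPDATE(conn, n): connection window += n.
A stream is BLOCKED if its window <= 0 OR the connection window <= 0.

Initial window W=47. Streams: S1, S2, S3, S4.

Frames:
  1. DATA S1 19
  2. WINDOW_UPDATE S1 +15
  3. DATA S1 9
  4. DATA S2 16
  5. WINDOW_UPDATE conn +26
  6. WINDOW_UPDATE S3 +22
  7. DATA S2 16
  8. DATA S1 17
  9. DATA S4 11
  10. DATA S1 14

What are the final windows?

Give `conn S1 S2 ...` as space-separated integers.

Op 1: conn=28 S1=28 S2=47 S3=47 S4=47 blocked=[]
Op 2: conn=28 S1=43 S2=47 S3=47 S4=47 blocked=[]
Op 3: conn=19 S1=34 S2=47 S3=47 S4=47 blocked=[]
Op 4: conn=3 S1=34 S2=31 S3=47 S4=47 blocked=[]
Op 5: conn=29 S1=34 S2=31 S3=47 S4=47 blocked=[]
Op 6: conn=29 S1=34 S2=31 S3=69 S4=47 blocked=[]
Op 7: conn=13 S1=34 S2=15 S3=69 S4=47 blocked=[]
Op 8: conn=-4 S1=17 S2=15 S3=69 S4=47 blocked=[1, 2, 3, 4]
Op 9: conn=-15 S1=17 S2=15 S3=69 S4=36 blocked=[1, 2, 3, 4]
Op 10: conn=-29 S1=3 S2=15 S3=69 S4=36 blocked=[1, 2, 3, 4]

Answer: -29 3 15 69 36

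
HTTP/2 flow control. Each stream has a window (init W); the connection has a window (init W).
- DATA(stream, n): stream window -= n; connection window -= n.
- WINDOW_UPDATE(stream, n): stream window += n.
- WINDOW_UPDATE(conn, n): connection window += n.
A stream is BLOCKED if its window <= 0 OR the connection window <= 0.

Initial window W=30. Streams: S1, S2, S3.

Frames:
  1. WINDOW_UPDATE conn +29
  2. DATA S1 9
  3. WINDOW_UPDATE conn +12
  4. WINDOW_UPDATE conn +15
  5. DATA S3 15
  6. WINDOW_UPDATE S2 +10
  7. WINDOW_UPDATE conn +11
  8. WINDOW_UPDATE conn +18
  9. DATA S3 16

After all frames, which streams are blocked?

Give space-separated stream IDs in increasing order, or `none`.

Op 1: conn=59 S1=30 S2=30 S3=30 blocked=[]
Op 2: conn=50 S1=21 S2=30 S3=30 blocked=[]
Op 3: conn=62 S1=21 S2=30 S3=30 blocked=[]
Op 4: conn=77 S1=21 S2=30 S3=30 blocked=[]
Op 5: conn=62 S1=21 S2=30 S3=15 blocked=[]
Op 6: conn=62 S1=21 S2=40 S3=15 blocked=[]
Op 7: conn=73 S1=21 S2=40 S3=15 blocked=[]
Op 8: conn=91 S1=21 S2=40 S3=15 blocked=[]
Op 9: conn=75 S1=21 S2=40 S3=-1 blocked=[3]

Answer: S3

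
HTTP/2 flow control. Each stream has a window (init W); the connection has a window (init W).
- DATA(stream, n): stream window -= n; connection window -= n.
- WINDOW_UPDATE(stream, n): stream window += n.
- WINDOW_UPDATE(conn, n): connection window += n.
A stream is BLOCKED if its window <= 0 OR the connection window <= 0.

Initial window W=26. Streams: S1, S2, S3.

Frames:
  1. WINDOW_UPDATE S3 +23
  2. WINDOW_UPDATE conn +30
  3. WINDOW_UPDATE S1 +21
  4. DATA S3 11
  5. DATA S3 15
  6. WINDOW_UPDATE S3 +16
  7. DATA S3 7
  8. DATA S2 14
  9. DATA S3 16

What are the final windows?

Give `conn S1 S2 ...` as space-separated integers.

Op 1: conn=26 S1=26 S2=26 S3=49 blocked=[]
Op 2: conn=56 S1=26 S2=26 S3=49 blocked=[]
Op 3: conn=56 S1=47 S2=26 S3=49 blocked=[]
Op 4: conn=45 S1=47 S2=26 S3=38 blocked=[]
Op 5: conn=30 S1=47 S2=26 S3=23 blocked=[]
Op 6: conn=30 S1=47 S2=26 S3=39 blocked=[]
Op 7: conn=23 S1=47 S2=26 S3=32 blocked=[]
Op 8: conn=9 S1=47 S2=12 S3=32 blocked=[]
Op 9: conn=-7 S1=47 S2=12 S3=16 blocked=[1, 2, 3]

Answer: -7 47 12 16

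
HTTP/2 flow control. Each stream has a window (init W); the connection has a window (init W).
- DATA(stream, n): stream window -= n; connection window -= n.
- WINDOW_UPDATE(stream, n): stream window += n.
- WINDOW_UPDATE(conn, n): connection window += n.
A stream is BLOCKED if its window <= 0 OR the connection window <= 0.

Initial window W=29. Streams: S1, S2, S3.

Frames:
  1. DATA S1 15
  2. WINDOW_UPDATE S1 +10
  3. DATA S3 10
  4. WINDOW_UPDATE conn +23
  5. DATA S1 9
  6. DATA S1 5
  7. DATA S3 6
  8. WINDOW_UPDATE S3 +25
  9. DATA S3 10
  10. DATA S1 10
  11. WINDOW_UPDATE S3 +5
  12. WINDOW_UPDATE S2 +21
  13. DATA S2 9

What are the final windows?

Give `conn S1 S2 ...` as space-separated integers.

Answer: -22 0 41 33

Derivation:
Op 1: conn=14 S1=14 S2=29 S3=29 blocked=[]
Op 2: conn=14 S1=24 S2=29 S3=29 blocked=[]
Op 3: conn=4 S1=24 S2=29 S3=19 blocked=[]
Op 4: conn=27 S1=24 S2=29 S3=19 blocked=[]
Op 5: conn=18 S1=15 S2=29 S3=19 blocked=[]
Op 6: conn=13 S1=10 S2=29 S3=19 blocked=[]
Op 7: conn=7 S1=10 S2=29 S3=13 blocked=[]
Op 8: conn=7 S1=10 S2=29 S3=38 blocked=[]
Op 9: conn=-3 S1=10 S2=29 S3=28 blocked=[1, 2, 3]
Op 10: conn=-13 S1=0 S2=29 S3=28 blocked=[1, 2, 3]
Op 11: conn=-13 S1=0 S2=29 S3=33 blocked=[1, 2, 3]
Op 12: conn=-13 S1=0 S2=50 S3=33 blocked=[1, 2, 3]
Op 13: conn=-22 S1=0 S2=41 S3=33 blocked=[1, 2, 3]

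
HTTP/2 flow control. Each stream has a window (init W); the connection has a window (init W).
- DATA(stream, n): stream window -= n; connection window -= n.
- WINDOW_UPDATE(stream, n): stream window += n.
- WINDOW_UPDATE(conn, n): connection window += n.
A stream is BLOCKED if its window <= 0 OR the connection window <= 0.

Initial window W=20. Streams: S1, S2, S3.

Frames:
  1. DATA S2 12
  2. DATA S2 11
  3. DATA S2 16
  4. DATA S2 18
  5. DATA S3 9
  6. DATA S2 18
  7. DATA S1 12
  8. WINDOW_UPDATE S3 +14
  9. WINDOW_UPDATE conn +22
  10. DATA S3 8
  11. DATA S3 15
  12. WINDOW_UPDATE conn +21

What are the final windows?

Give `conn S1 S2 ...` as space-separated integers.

Op 1: conn=8 S1=20 S2=8 S3=20 blocked=[]
Op 2: conn=-3 S1=20 S2=-3 S3=20 blocked=[1, 2, 3]
Op 3: conn=-19 S1=20 S2=-19 S3=20 blocked=[1, 2, 3]
Op 4: conn=-37 S1=20 S2=-37 S3=20 blocked=[1, 2, 3]
Op 5: conn=-46 S1=20 S2=-37 S3=11 blocked=[1, 2, 3]
Op 6: conn=-64 S1=20 S2=-55 S3=11 blocked=[1, 2, 3]
Op 7: conn=-76 S1=8 S2=-55 S3=11 blocked=[1, 2, 3]
Op 8: conn=-76 S1=8 S2=-55 S3=25 blocked=[1, 2, 3]
Op 9: conn=-54 S1=8 S2=-55 S3=25 blocked=[1, 2, 3]
Op 10: conn=-62 S1=8 S2=-55 S3=17 blocked=[1, 2, 3]
Op 11: conn=-77 S1=8 S2=-55 S3=2 blocked=[1, 2, 3]
Op 12: conn=-56 S1=8 S2=-55 S3=2 blocked=[1, 2, 3]

Answer: -56 8 -55 2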